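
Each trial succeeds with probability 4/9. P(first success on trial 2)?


Geometric: P(X=2) = (1-p)^(k-1)×p = (5/9)^1×4/9 = 20/81

P(X=2) = 20/81 ≈ 24.69%


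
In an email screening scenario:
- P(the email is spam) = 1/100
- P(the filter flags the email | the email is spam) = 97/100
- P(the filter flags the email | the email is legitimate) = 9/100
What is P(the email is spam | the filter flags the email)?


Using Bayes' theorem:
P(A|B) = P(B|A)·P(A) / P(B)

P(the filter flags the email) = 97/100 × 1/100 + 9/100 × 99/100
= 97/10000 + 891/10000 = 247/2500

P(the email is spam|the filter flags the email) = (97/10000) / (247/2500) = 97/988

P(the email is spam|the filter flags the email) = 97/988 ≈ 9.82%


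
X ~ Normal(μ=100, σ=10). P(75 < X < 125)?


z₁=(75-100)/10=-2.5, z₂=(125-100)/10=2.5
P = Φ(2.5) - Φ(-2.5) = 0.993790 - 0.006210 = 0.987580 ≈ 0.9876

P(75 < X < 125) ≈ 0.9876


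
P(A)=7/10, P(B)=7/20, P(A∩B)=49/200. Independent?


P(A)×P(B) = 49/200
P(A∩B) = 49/200
Equal ✓ → Independent

Yes, independent


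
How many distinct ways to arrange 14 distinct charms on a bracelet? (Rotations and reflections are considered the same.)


Free circular arrangements: rotations and reflections both identified.
(n-1)!/2 = 13!/2 = 6227020800/2 = 3113510400

3113510400


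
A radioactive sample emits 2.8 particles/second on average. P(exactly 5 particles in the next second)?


Poisson(λ=2.8): P(X=5) = e^(-λ)×λ^k/k!
= e^(-2.8) × 2.8^5 / 5!
≈ 0.06081006263 × 172.10368 / 120 ≈ 0.087214

P(X=5) ≈ 0.087214 ≈ 8.72%


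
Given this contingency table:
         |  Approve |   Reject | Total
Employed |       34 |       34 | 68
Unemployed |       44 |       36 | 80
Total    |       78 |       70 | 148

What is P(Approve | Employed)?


P(Approve | Employed) = 34/(34+34) = 34/68 = 1/2

P(Approve|Employed) = 1/2 ≈ 50.00%


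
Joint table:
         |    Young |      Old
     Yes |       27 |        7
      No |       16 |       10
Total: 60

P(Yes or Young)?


P(Yes∨Young) = P(Yes) + P(Young) - P(Yes∧Young)
= (34 + 43 - 27)/60 = 50/60 = 5/6

P = 5/6 ≈ 83.33%


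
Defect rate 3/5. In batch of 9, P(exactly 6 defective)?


Binomial: P(X=6) = C(9,6)×p^6×(1-p)^3
= 84 × 729/15625 × 8/125 = 489888/1953125

P(X=6) = 489888/1953125 ≈ 25.08%


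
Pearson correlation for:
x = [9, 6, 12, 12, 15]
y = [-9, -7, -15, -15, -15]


n=5, Σx=54, Σy=-61, Σxy=-708, Σx²=630, Σy²=805
r = (5×(-708) - 54×(-61))/√((5×630 - 54²)(5×805 - (-61)²))
= -246/√(234×304) = -246/√71136 ≈ -246/266.7133 ≈ -0.9223

r ≈ -0.9223


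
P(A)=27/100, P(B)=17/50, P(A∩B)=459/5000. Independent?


P(A)×P(B) = 459/5000
P(A∩B) = 459/5000
Equal ✓ → Independent

Yes, independent


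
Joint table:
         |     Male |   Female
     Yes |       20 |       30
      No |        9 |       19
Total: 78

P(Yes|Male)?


P(Yes|Male) = 20/(20+9) = 20/29

P = 20/29 ≈ 68.97%


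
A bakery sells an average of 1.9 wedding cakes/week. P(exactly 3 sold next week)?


Poisson(λ=1.9): P(X=3) = e^(-λ)×λ^k/k!
= e^(-1.9) × 1.9^3 / 3!
≈ 0.1495686192 × 6.859 / 6 ≈ 0.170982

P(X=3) ≈ 0.170982 ≈ 17.10%


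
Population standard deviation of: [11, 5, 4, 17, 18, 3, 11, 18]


Mean = 87/8
  (11-87/8)²=1/64
  (5-87/8)²=2209/64
  (4-87/8)²=3025/64
  (17-87/8)²=2401/64
  (18-87/8)²=3249/64
  (3-87/8)²=3969/64
  (11-87/8)²=1/64
  (18-87/8)²=3249/64
Σ(x-μ)² = 2263/8
σ² = (2263/8)/8 = 2263/64

σ = √(2263/64) ≈ 5.9464


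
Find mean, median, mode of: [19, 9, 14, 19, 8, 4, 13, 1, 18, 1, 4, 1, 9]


Sorted: [1, 1, 1, 4, 4, 8, 9, 9, 13, 14, 18, 19, 19]
Mean = 120/13
Median = 9
Freq: {19: 2, 9: 2, 14: 1, 8: 1, 4: 2, 13: 1, 1: 3, 18: 1}
Mode: [1]

Mean=120/13, Median=9, Mode=1


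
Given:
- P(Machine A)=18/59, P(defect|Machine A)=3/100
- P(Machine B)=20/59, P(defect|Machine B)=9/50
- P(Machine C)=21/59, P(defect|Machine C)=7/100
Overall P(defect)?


P(B) = Σ P(B|Aᵢ)×P(Aᵢ)
  3/100×18/59 = 27/2950
  9/50×20/59 = 18/295
  7/100×21/59 = 147/5900
Sum = 561/5900

P(defect) = 561/5900 ≈ 9.51%


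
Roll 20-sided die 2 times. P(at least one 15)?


P(no 15)^2 = (19/20)^2 = 361/400
P(≥1) = 1 - 361/400 = 39/400

P = 39/400 ≈ 9.75%


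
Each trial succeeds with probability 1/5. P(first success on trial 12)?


Geometric: P(X=12) = (1-p)^(k-1)×p = (4/5)^11×1/5 = 4194304/244140625

P(X=12) = 4194304/244140625 ≈ 1.72%


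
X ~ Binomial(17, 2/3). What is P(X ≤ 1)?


P(X ≤ 1) = Σ P(X=i) for i=0..1
P(X=0) = 1/129140163
P(X=1) = 34/129140163
Sum = 35/129140163

P(X ≤ 1) = 35/129140163 ≈ 0.00%


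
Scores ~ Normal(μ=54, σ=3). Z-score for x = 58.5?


z = (x - μ)/σ = (58.5 - 54)/3 = 1.5

z = 1.5


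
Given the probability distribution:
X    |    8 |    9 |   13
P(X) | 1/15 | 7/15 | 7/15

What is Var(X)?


E[X] = 54/5
E[X²] = 1814/15
Var(X) = E[X²] - (E[X])² = 1814/15 - 2916/25 = 322/75

Var(X) = 322/75 ≈ 4.2933


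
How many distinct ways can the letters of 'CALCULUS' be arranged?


Letters: 8, freq: {'C': 2, 'A': 1, 'L': 2, 'U': 2, 'S': 1}
8!/(2!×1!×2!×2!×1!) = 40320/8 = 5040

5040


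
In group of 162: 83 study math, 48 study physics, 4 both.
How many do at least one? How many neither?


|A∪B| = 83+48-4 = 127
Neither = 162-127 = 35

At least one: 127; Neither: 35


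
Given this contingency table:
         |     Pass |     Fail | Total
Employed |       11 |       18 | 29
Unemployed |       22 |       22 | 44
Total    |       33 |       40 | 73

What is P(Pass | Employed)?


P(Pass | Employed) = 11/(11+18) = 11/29

P(Pass|Employed) = 11/29 ≈ 37.93%


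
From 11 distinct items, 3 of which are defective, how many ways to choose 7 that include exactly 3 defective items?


Choose 3 of the 3 defective items and 4 of the other 8 items:
C(3,3)×C(8,4) = 1×70 = 70

70


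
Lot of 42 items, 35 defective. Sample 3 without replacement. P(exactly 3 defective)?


Hypergeometric: C(35,3)×C(7,0)/C(42,3)
= 6545×1/11480 = 187/328

P(X=3) = 187/328 ≈ 57.01%


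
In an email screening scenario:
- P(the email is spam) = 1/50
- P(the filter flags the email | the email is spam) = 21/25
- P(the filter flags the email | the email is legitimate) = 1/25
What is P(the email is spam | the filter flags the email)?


Using Bayes' theorem:
P(A|B) = P(B|A)·P(A) / P(B)

P(the filter flags the email) = 21/25 × 1/50 + 1/25 × 49/50
= 21/1250 + 49/1250 = 7/125

P(the email is spam|the filter flags the email) = (21/1250) / (7/125) = 3/10

P(the email is spam|the filter flags the email) = 3/10 ≈ 30.00%


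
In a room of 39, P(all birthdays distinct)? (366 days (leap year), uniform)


P(all different) = Π(366-i)/366 for i=0..38
= (366/366)×(365/366)×...×(328/366)
= 0.122510

P ≈ 0.1225 ≈ 12.25%


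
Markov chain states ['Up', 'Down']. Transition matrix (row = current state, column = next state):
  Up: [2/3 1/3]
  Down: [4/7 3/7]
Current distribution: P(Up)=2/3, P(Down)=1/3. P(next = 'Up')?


P(next=Up) = Σᵢ P(now=i)×P(i→Up)
= 2/3×2/3 + 1/3×4/7
= 4/9 + 4/21 = 40/63

P = 40/63 ≈ 0.6349


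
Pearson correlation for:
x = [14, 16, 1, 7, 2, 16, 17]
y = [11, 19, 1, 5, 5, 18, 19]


n=7, Σx=73, Σy=78, Σxy=1115, Σx²=1051, Σy²=1218
r = (7×1115 - 73×78)/√((7×1051 - 73²)(7×1218 - 78²))
= 2111/√(2028×2442) = 2111/√4952376 ≈ 2111/2225.3934 ≈ 0.9486

r ≈ 0.9486


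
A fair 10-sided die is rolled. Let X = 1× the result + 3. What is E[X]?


E[die] = (1+10)/2 = 11/2
E[X] = 1×11/2 + 3 = 17/2

E[X] = 17/2


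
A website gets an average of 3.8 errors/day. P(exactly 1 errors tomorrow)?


Poisson(λ=3.8): P(X=1) = e^(-λ)×λ^k/k!
= e^(-3.8) × 3.8^1 / 1!
≈ 0.02237077186 × 3.8 / 1 ≈ 0.085009

P(X=1) ≈ 0.085009 ≈ 8.50%


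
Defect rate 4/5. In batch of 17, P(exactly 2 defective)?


Binomial: P(X=2) = C(17,2)×p^2×(1-p)^15
= 136 × 16/25 × 1/30517578125 = 2176/762939453125

P(X=2) = 2176/762939453125 ≈ 0.00%


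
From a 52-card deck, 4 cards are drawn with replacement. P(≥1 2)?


P(not a 2) = 48/52 = 12/13
P(none in 4 draws) = (12/13)^4 = 20736/28561
P(≥1 2) = 1 - 20736/28561 = 7825/28561

P = 7825/28561 ≈ 27.40%


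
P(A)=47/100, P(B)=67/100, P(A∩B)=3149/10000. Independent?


P(A)×P(B) = 3149/10000
P(A∩B) = 3149/10000
Equal ✓ → Independent

Yes, independent


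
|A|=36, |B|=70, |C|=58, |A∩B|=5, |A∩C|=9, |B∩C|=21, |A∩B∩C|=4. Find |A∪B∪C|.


|A∪B∪C| = 36+70+58-5-9-21+4 = 133

|A∪B∪C| = 133


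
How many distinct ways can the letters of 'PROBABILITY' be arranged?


Letters: 11, freq: {'P': 1, 'R': 1, 'O': 1, 'B': 2, 'A': 1, 'I': 2, 'L': 1, 'T': 1, 'Y': 1}
11!/(1!×1!×1!×2!×1!×2!×1!×1!×1!) = 39916800/4 = 9979200

9979200


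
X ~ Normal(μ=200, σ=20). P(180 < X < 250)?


z₁=(180-200)/20=-1.0, z₂=(250-200)/20=2.5
P = Φ(2.5) - Φ(-1.0) = 0.993790 - 0.158655 = 0.835135 ≈ 0.8351

P(180 < X < 250) ≈ 0.8351


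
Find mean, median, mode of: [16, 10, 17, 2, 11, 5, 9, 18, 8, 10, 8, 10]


Sorted: [2, 5, 8, 8, 9, 10, 10, 10, 11, 16, 17, 18]
Mean = 124/12 = 31/3
Median = 10
Freq: {16: 1, 10: 3, 17: 1, 2: 1, 11: 1, 5: 1, 9: 1, 18: 1, 8: 2}
Mode: [10]

Mean=31/3, Median=10, Mode=10


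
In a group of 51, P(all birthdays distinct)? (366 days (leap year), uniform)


P(all different) = Π(366-i)/366 for i=0..50
= (366/366)×(365/366)×...×(316/366)
= 0.025839

P ≈ 0.0258 ≈ 2.58%


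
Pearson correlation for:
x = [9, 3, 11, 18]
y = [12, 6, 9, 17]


n=4, Σx=41, Σy=44, Σxy=531, Σx²=535, Σy²=550
r = (4×531 - 41×44)/√((4×535 - 41²)(4×550 - 44²))
= 320/√(459×264) = 320/√121176 ≈ 320/348.1034 ≈ 0.9193

r ≈ 0.9193


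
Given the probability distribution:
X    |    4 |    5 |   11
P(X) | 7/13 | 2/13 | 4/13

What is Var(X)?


E[X] = 82/13
E[X²] = 646/13
Var(X) = E[X²] - (E[X])² = 646/13 - 6724/169 = 1674/169

Var(X) = 1674/169 ≈ 9.9053


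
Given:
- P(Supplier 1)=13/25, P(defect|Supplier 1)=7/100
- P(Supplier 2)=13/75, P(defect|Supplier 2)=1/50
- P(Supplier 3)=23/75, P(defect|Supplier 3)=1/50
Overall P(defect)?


P(B) = Σ P(B|Aᵢ)×P(Aᵢ)
  7/100×13/25 = 91/2500
  1/50×13/75 = 13/3750
  1/50×23/75 = 23/3750
Sum = 23/500

P(defect) = 23/500 ≈ 4.60%


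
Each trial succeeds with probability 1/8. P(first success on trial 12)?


Geometric: P(X=12) = (1-p)^(k-1)×p = (7/8)^11×1/8 = 1977326743/68719476736

P(X=12) = 1977326743/68719476736 ≈ 2.88%


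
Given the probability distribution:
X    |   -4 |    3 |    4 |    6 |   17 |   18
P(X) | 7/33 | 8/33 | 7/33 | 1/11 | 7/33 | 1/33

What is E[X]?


E[X] = Σ x·P(X=x)
= (-4)×(7/33) + (3)×(8/33) + (4)×(7/33) + (6)×(1/11) + (17)×(7/33) + (18)×(1/33)
= 179/33

E[X] = 179/33


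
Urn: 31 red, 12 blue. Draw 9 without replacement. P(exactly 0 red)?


Hypergeometric: C(31,0)×C(12,9)/C(43,9)
= 1×220/563921995 = 44/112784399

P(X=0) = 44/112784399 ≈ 0.00%


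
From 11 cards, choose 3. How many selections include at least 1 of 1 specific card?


Complement: C(11,3) - C(10,3) = 165 - 120 = 45

45


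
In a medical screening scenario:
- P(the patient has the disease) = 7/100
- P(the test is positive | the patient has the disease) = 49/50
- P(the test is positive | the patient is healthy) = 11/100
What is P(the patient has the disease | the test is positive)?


Using Bayes' theorem:
P(A|B) = P(B|A)·P(A) / P(B)

P(the test is positive) = 49/50 × 7/100 + 11/100 × 93/100
= 343/5000 + 1023/10000 = 1709/10000

P(the patient has the disease|the test is positive) = (343/5000) / (1709/10000) = 686/1709

P(the patient has the disease|the test is positive) = 686/1709 ≈ 40.14%


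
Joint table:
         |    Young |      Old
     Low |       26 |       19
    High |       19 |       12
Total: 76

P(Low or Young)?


P(Low∨Young) = P(Low) + P(Young) - P(Low∧Young)
= (45 + 45 - 26)/76 = 64/76 = 16/19

P = 16/19 ≈ 84.21%


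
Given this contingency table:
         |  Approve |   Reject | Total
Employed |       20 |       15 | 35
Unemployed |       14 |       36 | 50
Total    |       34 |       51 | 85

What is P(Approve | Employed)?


P(Approve | Employed) = 20/(20+15) = 20/35 = 4/7

P(Approve|Employed) = 4/7 ≈ 57.14%


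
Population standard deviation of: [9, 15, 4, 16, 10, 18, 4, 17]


Mean = 93/8
  (9-93/8)²=441/64
  (15-93/8)²=729/64
  (4-93/8)²=3721/64
  (16-93/8)²=1225/64
  (10-93/8)²=169/64
  (18-93/8)²=2601/64
  (4-93/8)²=3721/64
  (17-93/8)²=1849/64
Σ(x-μ)² = 1807/8
σ² = (1807/8)/8 = 1807/64

σ = √(1807/64) ≈ 5.3136


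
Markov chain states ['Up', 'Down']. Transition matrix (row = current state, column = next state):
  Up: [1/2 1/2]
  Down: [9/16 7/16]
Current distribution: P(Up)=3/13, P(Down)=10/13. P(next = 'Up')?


P(next=Up) = Σᵢ P(now=i)×P(i→Up)
= 3/13×1/2 + 10/13×9/16
= 3/26 + 45/104 = 57/104

P = 57/104 ≈ 0.5481


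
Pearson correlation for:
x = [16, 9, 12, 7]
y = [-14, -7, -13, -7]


n=4, Σx=44, Σy=-41, Σxy=-492, Σx²=530, Σy²=463
r = (4×(-492) - 44×(-41))/√((4×530 - 44²)(4×463 - (-41)²))
= -164/√(184×171) = -164/√31464 ≈ -164/177.3809 ≈ -0.9246

r ≈ -0.9246


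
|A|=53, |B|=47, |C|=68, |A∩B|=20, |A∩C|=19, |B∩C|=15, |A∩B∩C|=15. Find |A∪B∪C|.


|A∪B∪C| = 53+47+68-20-19-15+15 = 129

|A∪B∪C| = 129


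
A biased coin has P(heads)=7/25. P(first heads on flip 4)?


Geometric: P(X=4) = (1-p)^(k-1)×p = (18/25)^3×7/25 = 40824/390625

P(X=4) = 40824/390625 ≈ 10.45%


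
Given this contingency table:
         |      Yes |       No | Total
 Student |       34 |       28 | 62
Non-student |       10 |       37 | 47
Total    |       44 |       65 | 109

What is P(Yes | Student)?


P(Yes | Student) = 34/(34+28) = 34/62 = 17/31

P(Yes|Student) = 17/31 ≈ 54.84%


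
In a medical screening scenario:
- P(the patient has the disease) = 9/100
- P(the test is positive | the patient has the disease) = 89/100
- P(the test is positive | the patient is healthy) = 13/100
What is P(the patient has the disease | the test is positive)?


Using Bayes' theorem:
P(A|B) = P(B|A)·P(A) / P(B)

P(the test is positive) = 89/100 × 9/100 + 13/100 × 91/100
= 801/10000 + 1183/10000 = 124/625

P(the patient has the disease|the test is positive) = (801/10000) / (124/625) = 801/1984

P(the patient has the disease|the test is positive) = 801/1984 ≈ 40.37%


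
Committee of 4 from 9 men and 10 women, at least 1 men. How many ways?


Count by #men:
  1M,3W: C(9,1)×C(10,3)=1080
  2M,2W: C(9,2)×C(10,2)=1620
  3M,1W: C(9,3)×C(10,1)=840
  4M,0W: C(9,4)×C(10,0)=126
Total = 3666

3666


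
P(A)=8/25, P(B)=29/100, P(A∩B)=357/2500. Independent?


P(A)×P(B) = 58/625
P(A∩B) = 357/2500
Not equal → NOT independent

No, not independent


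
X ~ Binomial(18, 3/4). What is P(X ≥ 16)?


P(X ≥ 16) = Σ P(X=i) for i=16..18
P(X=16) = 6586148313/68719476736
P(X=17) = 1162261467/34359738368
P(X=18) = 387420489/68719476736
Sum = 1162261467/8589934592

P(X ≥ 16) = 1162261467/8589934592 ≈ 13.53%


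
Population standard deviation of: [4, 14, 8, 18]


Mean = 44/4 = 11
  (4-11)²=49
  (14-11)²=9
  (8-11)²=9
  (18-11)²=49
Σ(x-μ)² = 116
σ² = 116/4 = 29

σ = √(29) ≈ 5.3852


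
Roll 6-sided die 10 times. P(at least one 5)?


P(no 5)^10 = (5/6)^10 = 9765625/60466176
P(≥1) = 1 - 9765625/60466176 = 50700551/60466176

P = 50700551/60466176 ≈ 83.85%


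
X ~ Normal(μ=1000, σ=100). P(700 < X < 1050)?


z₁=(700-1000)/100=-3.0, z₂=(1050-1000)/100=0.5
P = Φ(0.5) - Φ(-3.0) = 0.691462 - 0.001350 = 0.690112 ≈ 0.6901

P(700 < X < 1050) ≈ 0.6901


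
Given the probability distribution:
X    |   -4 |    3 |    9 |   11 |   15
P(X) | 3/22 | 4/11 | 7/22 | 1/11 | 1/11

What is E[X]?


E[X] = Σ x·P(X=x)
= (-4)×(3/22) + (3)×(4/11) + (9)×(7/22) + (11)×(1/11) + (15)×(1/11)
= 127/22

E[X] = 127/22


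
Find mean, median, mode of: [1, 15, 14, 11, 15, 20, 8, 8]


Sorted: [1, 8, 8, 11, 14, 15, 15, 20]
Mean = 92/8 = 23/2
Median = 25/2
Freq: {1: 1, 15: 2, 14: 1, 11: 1, 20: 1, 8: 2}
Mode: [8, 15]

Mean=23/2, Median=25/2, Mode=[8, 15]


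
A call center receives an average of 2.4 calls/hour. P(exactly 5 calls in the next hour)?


Poisson(λ=2.4): P(X=5) = e^(-λ)×λ^k/k!
= e^(-2.4) × 2.4^5 / 5!
≈ 0.09071795329 × 79.62624 / 120 ≈ 0.060196

P(X=5) ≈ 0.060196 ≈ 6.02%


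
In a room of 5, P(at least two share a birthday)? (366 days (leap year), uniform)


P(all different) = Π(366-i)/366 for i=0..4
= 0.972938
P(match) = 1 - 0.972938 = 0.027062

P ≈ 0.0271 ≈ 2.71%


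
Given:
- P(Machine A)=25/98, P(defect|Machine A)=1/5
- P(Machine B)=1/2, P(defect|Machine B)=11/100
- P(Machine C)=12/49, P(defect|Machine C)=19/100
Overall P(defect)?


P(B) = Σ P(B|Aᵢ)×P(Aᵢ)
  1/5×25/98 = 5/98
  11/100×1/2 = 11/200
  19/100×12/49 = 57/1225
Sum = 299/1960

P(defect) = 299/1960 ≈ 15.26%


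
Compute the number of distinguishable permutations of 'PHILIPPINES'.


Letters: 11, freq: {'P': 3, 'H': 1, 'I': 3, 'L': 1, 'N': 1, 'E': 1, 'S': 1}
11!/(3!×1!×3!×1!×1!×1!×1!) = 39916800/36 = 1108800

1108800


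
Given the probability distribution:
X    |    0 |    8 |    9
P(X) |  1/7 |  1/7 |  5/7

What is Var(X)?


E[X] = 53/7
E[X²] = 67
Var(X) = E[X²] - (E[X])² = 67 - 2809/49 = 474/49

Var(X) = 474/49 ≈ 9.6735


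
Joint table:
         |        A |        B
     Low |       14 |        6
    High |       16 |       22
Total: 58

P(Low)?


P(Low) = (14+6)/58 = 20/58 = 10/29

P(Low) = 10/29 ≈ 34.48%


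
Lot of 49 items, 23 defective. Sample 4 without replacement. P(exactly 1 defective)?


Hypergeometric: C(23,1)×C(26,3)/C(49,4)
= 23×2600/211876 = 650/2303

P(X=1) = 650/2303 ≈ 28.22%


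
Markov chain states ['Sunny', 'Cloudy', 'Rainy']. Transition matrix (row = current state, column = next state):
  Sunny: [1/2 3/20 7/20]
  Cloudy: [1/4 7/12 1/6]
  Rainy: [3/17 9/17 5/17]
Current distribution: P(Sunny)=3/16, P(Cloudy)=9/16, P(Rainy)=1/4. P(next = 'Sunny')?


P(next=Sunny) = Σᵢ P(now=i)×P(i→Sunny)
= 3/16×1/2 + 9/16×1/4 + 1/4×3/17
= 3/32 + 9/64 + 3/68 = 303/1088

P = 303/1088 ≈ 0.2785


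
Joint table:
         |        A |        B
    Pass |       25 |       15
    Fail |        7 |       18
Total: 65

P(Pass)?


P(Pass) = (25+15)/65 = 40/65 = 8/13

P(Pass) = 8/13 ≈ 61.54%


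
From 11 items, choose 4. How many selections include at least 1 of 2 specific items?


Complement: C(11,4) - C(9,4) = 330 - 126 = 204

204


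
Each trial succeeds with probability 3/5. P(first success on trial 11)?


Geometric: P(X=11) = (1-p)^(k-1)×p = (2/5)^10×3/5 = 3072/48828125

P(X=11) = 3072/48828125 ≈ 0.01%


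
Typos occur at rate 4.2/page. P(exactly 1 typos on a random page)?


Poisson(λ=4.2): P(X=1) = e^(-λ)×λ^k/k!
= e^(-4.2) × 4.2^1 / 1!
≈ 0.01499557682 × 4.2 / 1 ≈ 0.062981

P(X=1) ≈ 0.062981 ≈ 6.30%


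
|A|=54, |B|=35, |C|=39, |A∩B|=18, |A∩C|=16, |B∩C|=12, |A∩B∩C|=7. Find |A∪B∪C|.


|A∪B∪C| = 54+35+39-18-16-12+7 = 89

|A∪B∪C| = 89


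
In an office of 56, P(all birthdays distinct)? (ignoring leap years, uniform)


P(all different) = Π(365-i)/365 for i=0..55
= (365/365)×(364/365)×...×(310/365)
= 0.011668

P ≈ 0.0117 ≈ 1.17%


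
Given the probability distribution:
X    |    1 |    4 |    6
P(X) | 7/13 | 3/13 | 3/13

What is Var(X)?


E[X] = 37/13
E[X²] = 163/13
Var(X) = E[X²] - (E[X])² = 163/13 - 1369/169 = 750/169

Var(X) = 750/169 ≈ 4.4379


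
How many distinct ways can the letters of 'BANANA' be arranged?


Letters: 6, freq: {'B': 1, 'A': 3, 'N': 2}
6!/(1!×3!×2!) = 720/12 = 60

60


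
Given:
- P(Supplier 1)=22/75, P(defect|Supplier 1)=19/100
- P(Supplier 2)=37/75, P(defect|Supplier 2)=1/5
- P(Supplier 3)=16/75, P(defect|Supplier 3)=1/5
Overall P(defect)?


P(B) = Σ P(B|Aᵢ)×P(Aᵢ)
  19/100×22/75 = 209/3750
  1/5×37/75 = 37/375
  1/5×16/75 = 16/375
Sum = 739/3750

P(defect) = 739/3750 ≈ 19.71%


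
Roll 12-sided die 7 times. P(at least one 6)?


P(no 6)^7 = (11/12)^7 = 19487171/35831808
P(≥1) = 1 - 19487171/35831808 = 16344637/35831808

P = 16344637/35831808 ≈ 45.61%


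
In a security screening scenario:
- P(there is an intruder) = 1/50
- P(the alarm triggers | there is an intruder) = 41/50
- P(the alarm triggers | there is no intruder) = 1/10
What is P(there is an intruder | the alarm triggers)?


Using Bayes' theorem:
P(A|B) = P(B|A)·P(A) / P(B)

P(the alarm triggers) = 41/50 × 1/50 + 1/10 × 49/50
= 41/2500 + 49/500 = 143/1250

P(there is an intruder|the alarm triggers) = (41/2500) / (143/1250) = 41/286

P(there is an intruder|the alarm triggers) = 41/286 ≈ 14.34%


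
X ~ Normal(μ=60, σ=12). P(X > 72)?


z = (72-60)/12 = 1.0
P(X > 72) = 1 - P(Z ≤ 1.0) = 1 - 0.8413 = 0.1587

P(X > 72) ≈ 0.1587


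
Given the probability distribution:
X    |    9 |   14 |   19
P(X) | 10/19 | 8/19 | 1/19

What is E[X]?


E[X] = Σ x·P(X=x)
= (9)×(10/19) + (14)×(8/19) + (19)×(1/19)
= 221/19

E[X] = 221/19


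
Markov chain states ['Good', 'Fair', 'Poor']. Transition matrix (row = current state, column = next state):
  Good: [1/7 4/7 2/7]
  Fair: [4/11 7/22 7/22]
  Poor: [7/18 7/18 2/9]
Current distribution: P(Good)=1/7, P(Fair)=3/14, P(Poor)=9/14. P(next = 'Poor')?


P(next=Poor) = Σᵢ P(now=i)×P(i→Poor)
= 1/7×2/7 + 3/14×7/22 + 9/14×2/9
= 2/49 + 3/44 + 1/7 = 543/2156

P = 543/2156 ≈ 0.2519


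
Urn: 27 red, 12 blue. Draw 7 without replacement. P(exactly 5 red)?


Hypergeometric: C(27,5)×C(12,2)/C(39,7)
= 80730×66/15380937 = 4140/11951

P(X=5) = 4140/11951 ≈ 34.64%


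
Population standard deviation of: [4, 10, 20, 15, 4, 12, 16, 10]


Mean = 91/8
  (4-91/8)²=3481/64
  (10-91/8)²=121/64
  (20-91/8)²=4761/64
  (15-91/8)²=841/64
  (4-91/8)²=3481/64
  (12-91/8)²=25/64
  (16-91/8)²=1369/64
  (10-91/8)²=121/64
Σ(x-μ)² = 1775/8
σ² = (1775/8)/8 = 1775/64

σ = √(1775/64) ≈ 5.2663


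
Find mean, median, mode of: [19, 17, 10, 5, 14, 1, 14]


Sorted: [1, 5, 10, 14, 14, 17, 19]
Mean = 80/7
Median = 14
Freq: {19: 1, 17: 1, 10: 1, 5: 1, 14: 2, 1: 1}
Mode: [14]

Mean=80/7, Median=14, Mode=14


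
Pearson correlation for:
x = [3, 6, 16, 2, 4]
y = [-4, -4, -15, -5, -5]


n=5, Σx=31, Σy=-33, Σxy=-306, Σx²=321, Σy²=307
r = (5×(-306) - 31×(-33))/√((5×321 - 31²)(5×307 - (-33)²))
= -507/√(644×446) = -507/√287224 ≈ -507/535.9328 ≈ -0.9460

r ≈ -0.9460


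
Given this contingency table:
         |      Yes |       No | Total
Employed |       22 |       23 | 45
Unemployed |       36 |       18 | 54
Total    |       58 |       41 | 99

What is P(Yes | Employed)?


P(Yes | Employed) = 22/(22+23) = 22/45

P(Yes|Employed) = 22/45 ≈ 48.89%


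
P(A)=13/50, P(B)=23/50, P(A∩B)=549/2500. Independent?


P(A)×P(B) = 299/2500
P(A∩B) = 549/2500
Not equal → NOT independent

No, not independent


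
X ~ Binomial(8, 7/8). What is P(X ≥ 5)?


P(X ≥ 5) = Σ P(X=i) for i=5..8
P(X=5) = 117649/2097152
P(X=6) = 823543/4194304
P(X=7) = 823543/2097152
P(X=8) = 5764801/16777216
Sum = 16588509/16777216

P(X ≥ 5) = 16588509/16777216 ≈ 98.88%


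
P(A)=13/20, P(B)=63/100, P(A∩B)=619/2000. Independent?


P(A)×P(B) = 819/2000
P(A∩B) = 619/2000
Not equal → NOT independent

No, not independent


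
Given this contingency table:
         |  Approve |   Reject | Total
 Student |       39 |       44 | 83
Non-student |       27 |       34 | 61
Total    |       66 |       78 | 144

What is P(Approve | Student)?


P(Approve | Student) = 39/(39+44) = 39/83

P(Approve|Student) = 39/83 ≈ 46.99%


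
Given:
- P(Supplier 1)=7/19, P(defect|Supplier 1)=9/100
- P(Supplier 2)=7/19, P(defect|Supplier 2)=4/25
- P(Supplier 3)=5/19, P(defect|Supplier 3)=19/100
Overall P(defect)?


P(B) = Σ P(B|Aᵢ)×P(Aᵢ)
  9/100×7/19 = 63/1900
  4/25×7/19 = 28/475
  19/100×5/19 = 1/20
Sum = 27/190

P(defect) = 27/190 ≈ 14.21%


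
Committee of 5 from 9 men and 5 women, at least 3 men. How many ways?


Count by #men:
  3M,2W: C(9,3)×C(5,2)=840
  4M,1W: C(9,4)×C(5,1)=630
  5M,0W: C(9,5)×C(5,0)=126
Total = 1596

1596


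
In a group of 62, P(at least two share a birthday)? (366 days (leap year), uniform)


P(all different) = Π(366-i)/366 for i=0..61
= 0.004156
P(match) = 1 - 0.004156 = 0.995844

P ≈ 0.9958 ≈ 99.58%


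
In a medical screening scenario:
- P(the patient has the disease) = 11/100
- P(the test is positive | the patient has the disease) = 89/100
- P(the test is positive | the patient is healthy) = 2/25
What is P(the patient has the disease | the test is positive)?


Using Bayes' theorem:
P(A|B) = P(B|A)·P(A) / P(B)

P(the test is positive) = 89/100 × 11/100 + 2/25 × 89/100
= 979/10000 + 89/1250 = 1691/10000

P(the patient has the disease|the test is positive) = (979/10000) / (1691/10000) = 11/19

P(the patient has the disease|the test is positive) = 11/19 ≈ 57.89%


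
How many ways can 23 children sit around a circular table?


Circular arrangements of 23 distinct objects: fix one position to break rotational symmetry.
(n-1)! = 22! = 1124000727777607680000

1124000727777607680000


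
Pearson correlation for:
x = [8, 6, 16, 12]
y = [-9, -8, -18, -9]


n=4, Σx=42, Σy=-44, Σxy=-516, Σx²=500, Σy²=550
r = (4×(-516) - 42×(-44))/√((4×500 - 42²)(4×550 - (-44)²))
= -216/√(236×264) = -216/√62304 ≈ -216/249.6077 ≈ -0.8654

r ≈ -0.8654


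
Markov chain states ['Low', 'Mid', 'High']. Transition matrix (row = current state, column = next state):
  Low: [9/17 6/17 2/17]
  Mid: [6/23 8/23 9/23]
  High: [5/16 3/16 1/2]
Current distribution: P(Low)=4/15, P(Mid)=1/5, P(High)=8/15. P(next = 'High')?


P(next=High) = Σᵢ P(now=i)×P(i→High)
= 4/15×2/17 + 1/5×9/23 + 8/15×1/2
= 8/255 + 9/115 + 4/15 = 2207/5865

P = 2207/5865 ≈ 0.3763


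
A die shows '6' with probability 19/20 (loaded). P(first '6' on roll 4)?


Geometric: P(X=4) = (1-p)^(k-1)×p = (1/20)^3×19/20 = 19/160000

P(X=4) = 19/160000 ≈ 0.01%


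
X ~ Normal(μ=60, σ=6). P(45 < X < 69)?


z₁=(45-60)/6=-2.5, z₂=(69-60)/6=1.5
P = Φ(1.5) - Φ(-2.5) = 0.933193 - 0.006210 = 0.926983 ≈ 0.9270

P(45 < X < 69) ≈ 0.9270


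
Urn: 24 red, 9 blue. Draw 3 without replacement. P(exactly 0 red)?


Hypergeometric: C(24,0)×C(9,3)/C(33,3)
= 1×84/5456 = 21/1364

P(X=0) = 21/1364 ≈ 1.54%


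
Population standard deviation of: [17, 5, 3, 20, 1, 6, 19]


Mean = 71/7
  (17-71/7)²=2304/49
  (5-71/7)²=1296/49
  (3-71/7)²=2500/49
  (20-71/7)²=4761/49
  (1-71/7)²=4096/49
  (6-71/7)²=841/49
  (19-71/7)²=3844/49
Σ(x-μ)² = 2806/7
σ² = (2806/7)/7 = 2806/49

σ = √(2806/49) ≈ 7.5674


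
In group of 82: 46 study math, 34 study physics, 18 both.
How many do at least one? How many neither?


|A∪B| = 46+34-18 = 62
Neither = 82-62 = 20

At least one: 62; Neither: 20


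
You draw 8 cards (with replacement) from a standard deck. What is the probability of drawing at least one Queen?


P(not a Queen) = 48/52 = 12/13
P(none in 8 draws) = (12/13)^8 = 429981696/815730721
P(≥1 Queen) = 1 - 429981696/815730721 = 385749025/815730721

P = 385749025/815730721 ≈ 47.29%


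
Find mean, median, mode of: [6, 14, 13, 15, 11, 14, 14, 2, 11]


Sorted: [2, 6, 11, 11, 13, 14, 14, 14, 15]
Mean = 100/9
Median = 13
Freq: {6: 1, 14: 3, 13: 1, 15: 1, 11: 2, 2: 1}
Mode: [14]

Mean=100/9, Median=13, Mode=14


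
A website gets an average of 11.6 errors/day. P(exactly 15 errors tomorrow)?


Poisson(λ=11.6): P(X=15) = e^(-λ)×λ^k/k!
= e^(-11.6) × 11.6^15 / 15!
≈ 9.166087736e-06 × 9.26552086549e+15 / 1307674368000 ≈ 0.064946

P(X=15) ≈ 0.064946 ≈ 6.49%


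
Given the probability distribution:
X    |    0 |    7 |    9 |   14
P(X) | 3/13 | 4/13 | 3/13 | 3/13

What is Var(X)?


E[X] = 97/13
E[X²] = 79
Var(X) = E[X²] - (E[X])² = 79 - 9409/169 = 3942/169

Var(X) = 3942/169 ≈ 23.3254


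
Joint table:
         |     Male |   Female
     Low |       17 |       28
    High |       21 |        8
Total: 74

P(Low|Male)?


P(Low|Male) = 17/(17+21) = 17/38

P = 17/38 ≈ 44.74%


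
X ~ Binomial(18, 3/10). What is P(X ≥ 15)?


P(X ≥ 15) = Σ P(X=i) for i=15..18
P(X=15) = 251005430151/62500000000000000
P(X=16) = 322721267337/1000000000000000000
P(X=17) = 8135830269/500000000000000000
P(X=18) = 387420489/1000000000000000000
Sum = 217773361539/50000000000000000

P(X ≥ 15) = 217773361539/50000000000000000 ≈ 0.00%


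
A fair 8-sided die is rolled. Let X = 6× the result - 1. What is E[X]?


E[die] = (1+8)/2 = 9/2
E[X] = 6×9/2 - 1 = 26

E[X] = 26


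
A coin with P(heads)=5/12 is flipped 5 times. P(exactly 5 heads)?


Binomial: P(X=5) = C(5,5)×p^5×(1-p)^0
= 1 × 3125/248832 × 1 = 3125/248832

P(X=5) = 3125/248832 ≈ 1.26%


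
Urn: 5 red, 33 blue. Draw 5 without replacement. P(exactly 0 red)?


Hypergeometric: C(5,0)×C(33,5)/C(38,5)
= 1×237336/501942 = 39556/83657

P(X=0) = 39556/83657 ≈ 47.28%


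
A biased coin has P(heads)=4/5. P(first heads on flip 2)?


Geometric: P(X=2) = (1-p)^(k-1)×p = (1/5)^1×4/5 = 4/25

P(X=2) = 4/25 ≈ 16.00%


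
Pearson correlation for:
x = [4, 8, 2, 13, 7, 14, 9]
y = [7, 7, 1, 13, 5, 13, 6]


n=7, Σx=57, Σy=52, Σxy=526, Σx²=579, Σy²=498
r = (7×526 - 57×52)/√((7×579 - 57²)(7×498 - 52²))
= 718/√(804×782) = 718/√628728 ≈ 718/792.9237 ≈ 0.9055

r ≈ 0.9055


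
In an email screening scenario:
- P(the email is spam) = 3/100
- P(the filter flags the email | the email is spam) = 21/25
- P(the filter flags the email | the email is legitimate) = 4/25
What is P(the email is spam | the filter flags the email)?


Using Bayes' theorem:
P(A|B) = P(B|A)·P(A) / P(B)

P(the filter flags the email) = 21/25 × 3/100 + 4/25 × 97/100
= 63/2500 + 97/625 = 451/2500

P(the email is spam|the filter flags the email) = (63/2500) / (451/2500) = 63/451

P(the email is spam|the filter flags the email) = 63/451 ≈ 13.97%


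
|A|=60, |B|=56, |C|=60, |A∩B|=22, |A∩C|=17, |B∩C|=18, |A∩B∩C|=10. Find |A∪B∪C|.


|A∪B∪C| = 60+56+60-22-17-18+10 = 129

|A∪B∪C| = 129


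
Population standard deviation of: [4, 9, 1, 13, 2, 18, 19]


Mean = 66/7
  (4-66/7)²=1444/49
  (9-66/7)²=9/49
  (1-66/7)²=3481/49
  (13-66/7)²=625/49
  (2-66/7)²=2704/49
  (18-66/7)²=3600/49
  (19-66/7)²=4489/49
Σ(x-μ)² = 2336/7
σ² = (2336/7)/7 = 2336/49

σ = √(2336/49) ≈ 6.9046


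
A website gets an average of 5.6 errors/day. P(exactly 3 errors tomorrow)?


Poisson(λ=5.6): P(X=3) = e^(-λ)×λ^k/k!
= e^(-5.6) × 5.6^3 / 3!
≈ 0.003697863716 × 175.616 / 6 ≈ 0.108234

P(X=3) ≈ 0.108234 ≈ 10.82%


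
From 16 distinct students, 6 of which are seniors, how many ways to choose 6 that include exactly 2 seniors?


Choose 2 of the 6 seniors and 4 of the other 10 students:
C(6,2)×C(10,4) = 15×210 = 3150

3150


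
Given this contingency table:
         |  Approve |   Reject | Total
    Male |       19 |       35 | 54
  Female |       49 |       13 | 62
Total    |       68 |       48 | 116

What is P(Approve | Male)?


P(Approve | Male) = 19/(19+35) = 19/54

P(Approve|Male) = 19/54 ≈ 35.19%


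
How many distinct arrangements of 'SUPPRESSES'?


Letters: 10, freq: {'S': 4, 'U': 1, 'P': 2, 'R': 1, 'E': 2}
10!/(4!×1!×2!×1!×2!) = 3628800/96 = 37800

37800


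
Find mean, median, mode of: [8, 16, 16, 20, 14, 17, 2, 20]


Sorted: [2, 8, 14, 16, 16, 17, 20, 20]
Mean = 113/8
Median = 16
Freq: {8: 1, 16: 2, 20: 2, 14: 1, 17: 1, 2: 1}
Mode: [16, 20]

Mean=113/8, Median=16, Mode=[16, 20]


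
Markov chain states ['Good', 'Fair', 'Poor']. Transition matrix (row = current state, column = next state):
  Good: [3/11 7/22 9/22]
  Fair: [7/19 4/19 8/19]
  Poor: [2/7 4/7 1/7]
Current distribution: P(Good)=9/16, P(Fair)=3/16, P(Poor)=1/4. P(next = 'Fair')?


P(next=Fair) = Σᵢ P(now=i)×P(i→Fair)
= 9/16×7/22 + 3/16×4/19 + 1/4×4/7
= 63/352 + 3/76 + 1/7 = 16915/46816

P = 16915/46816 ≈ 0.3613


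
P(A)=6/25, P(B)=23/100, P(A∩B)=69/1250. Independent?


P(A)×P(B) = 69/1250
P(A∩B) = 69/1250
Equal ✓ → Independent

Yes, independent


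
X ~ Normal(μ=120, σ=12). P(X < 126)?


z = (126-120)/12 = 0.5
P(Z < 0.5) = 0.6915

P(X < 126) ≈ 0.6915


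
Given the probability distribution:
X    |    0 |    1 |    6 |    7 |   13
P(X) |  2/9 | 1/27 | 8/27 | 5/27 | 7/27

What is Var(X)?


E[X] = 175/27
E[X²] = 1717/27
Var(X) = E[X²] - (E[X])² = 1717/27 - 30625/729 = 15734/729

Var(X) = 15734/729 ≈ 21.5830


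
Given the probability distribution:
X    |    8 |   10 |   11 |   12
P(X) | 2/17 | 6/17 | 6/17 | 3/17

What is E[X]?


E[X] = Σ x·P(X=x)
= (8)×(2/17) + (10)×(6/17) + (11)×(6/17) + (12)×(3/17)
= 178/17

E[X] = 178/17


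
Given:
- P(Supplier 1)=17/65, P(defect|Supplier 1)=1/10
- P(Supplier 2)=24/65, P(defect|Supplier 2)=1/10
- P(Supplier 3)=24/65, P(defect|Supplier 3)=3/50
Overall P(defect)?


P(B) = Σ P(B|Aᵢ)×P(Aᵢ)
  1/10×17/65 = 17/650
  1/10×24/65 = 12/325
  3/50×24/65 = 36/1625
Sum = 277/3250

P(defect) = 277/3250 ≈ 8.52%


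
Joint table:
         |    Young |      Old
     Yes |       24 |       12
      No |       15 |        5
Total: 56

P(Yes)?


P(Yes) = (24+12)/56 = 36/56 = 9/14

P(Yes) = 9/14 ≈ 64.29%


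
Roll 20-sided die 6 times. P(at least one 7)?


P(no 7)^6 = (19/20)^6 = 47045881/64000000
P(≥1) = 1 - 47045881/64000000 = 16954119/64000000

P = 16954119/64000000 ≈ 26.49%


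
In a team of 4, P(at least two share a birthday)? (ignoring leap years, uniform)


P(all different) = Π(365-i)/365 for i=0..3
= 0.983644
P(match) = 1 - 0.983644 = 0.016356

P ≈ 0.0164 ≈ 1.64%


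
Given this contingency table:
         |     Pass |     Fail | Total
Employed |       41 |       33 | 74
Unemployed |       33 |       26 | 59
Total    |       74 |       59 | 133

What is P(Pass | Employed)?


P(Pass | Employed) = 41/(41+33) = 41/74

P(Pass|Employed) = 41/74 ≈ 55.41%


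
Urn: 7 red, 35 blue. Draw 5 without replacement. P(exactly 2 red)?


Hypergeometric: C(7,2)×C(35,3)/C(42,5)
= 21×6545/850668 = 6545/40508

P(X=2) = 6545/40508 ≈ 16.16%


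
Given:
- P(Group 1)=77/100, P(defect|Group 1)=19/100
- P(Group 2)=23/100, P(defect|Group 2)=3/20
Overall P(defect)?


P(B) = Σ P(B|Aᵢ)×P(Aᵢ)
  19/100×77/100 = 1463/10000
  3/20×23/100 = 69/2000
Sum = 113/625

P(defect) = 113/625 ≈ 18.08%


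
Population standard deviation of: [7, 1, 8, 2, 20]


Mean = 38/5
  (7-38/5)²=9/25
  (1-38/5)²=1089/25
  (8-38/5)²=4/25
  (2-38/5)²=784/25
  (20-38/5)²=3844/25
Σ(x-μ)² = 1146/5
σ² = (1146/5)/5 = 1146/25

σ = √(1146/25) ≈ 6.7705


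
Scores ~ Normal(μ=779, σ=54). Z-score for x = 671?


z = (x - μ)/σ = (671 - 779)/54 = -2.0

z = -2.0


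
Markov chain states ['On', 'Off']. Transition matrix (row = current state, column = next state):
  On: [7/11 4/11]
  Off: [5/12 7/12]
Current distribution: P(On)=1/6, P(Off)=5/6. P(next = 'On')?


P(next=On) = Σᵢ P(now=i)×P(i→On)
= 1/6×7/11 + 5/6×5/12
= 7/66 + 25/72 = 359/792

P = 359/792 ≈ 0.4533


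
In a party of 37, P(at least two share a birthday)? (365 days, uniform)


P(all different) = Π(365-i)/365 for i=0..36
= 0.151266
P(match) = 1 - 0.151266 = 0.848734

P ≈ 0.8487 ≈ 84.87%


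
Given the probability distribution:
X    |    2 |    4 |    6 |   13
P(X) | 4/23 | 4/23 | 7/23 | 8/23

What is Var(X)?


E[X] = 170/23
E[X²] = 1684/23
Var(X) = E[X²] - (E[X])² = 1684/23 - 28900/529 = 9832/529

Var(X) = 9832/529 ≈ 18.5860


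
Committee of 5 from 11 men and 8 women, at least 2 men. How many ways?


Count by #men:
  2M,3W: C(11,2)×C(8,3)=3080
  3M,2W: C(11,3)×C(8,2)=4620
  4M,1W: C(11,4)×C(8,1)=2640
  5M,0W: C(11,5)×C(8,0)=462
Total = 10802

10802


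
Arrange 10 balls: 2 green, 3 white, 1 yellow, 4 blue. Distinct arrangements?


10!/(2!×3!×1!×4!) = 12600

12600


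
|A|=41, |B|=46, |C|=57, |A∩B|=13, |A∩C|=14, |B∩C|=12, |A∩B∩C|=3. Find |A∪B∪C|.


|A∪B∪C| = 41+46+57-13-14-12+3 = 108

|A∪B∪C| = 108


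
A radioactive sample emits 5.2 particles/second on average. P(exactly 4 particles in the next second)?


Poisson(λ=5.2): P(X=4) = e^(-λ)×λ^k/k!
= e^(-5.2) × 5.2^4 / 4!
≈ 0.005516564421 × 731.1616 / 24 ≈ 0.168063

P(X=4) ≈ 0.168063 ≈ 16.81%


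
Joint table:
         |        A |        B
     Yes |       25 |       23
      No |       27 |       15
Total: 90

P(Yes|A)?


P(Yes|A) = 25/(25+27) = 25/52

P = 25/52 ≈ 48.08%


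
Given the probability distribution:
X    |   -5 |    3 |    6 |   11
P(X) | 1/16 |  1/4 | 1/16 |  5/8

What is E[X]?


E[X] = Σ x·P(X=x)
= (-5)×(1/16) + (3)×(1/4) + (6)×(1/16) + (11)×(5/8)
= 123/16

E[X] = 123/16


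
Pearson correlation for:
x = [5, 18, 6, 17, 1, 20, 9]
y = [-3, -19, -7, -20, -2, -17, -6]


n=7, Σx=76, Σy=-74, Σxy=-1135, Σx²=1156, Σy²=1148
r = (7×(-1135) - 76×(-74))/√((7×1156 - 76²)(7×1148 - (-74)²))
= -2321/√(2316×2560) = -2321/√5928960 ≈ -2321/2434.9456 ≈ -0.9532

r ≈ -0.9532


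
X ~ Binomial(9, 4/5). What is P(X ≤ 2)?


P(X ≤ 2) = Σ P(X=i) for i=0..2
P(X=0) = 1/1953125
P(X=1) = 36/1953125
P(X=2) = 576/1953125
Sum = 613/1953125

P(X ≤ 2) = 613/1953125 ≈ 0.03%


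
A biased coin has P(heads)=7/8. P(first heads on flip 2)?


Geometric: P(X=2) = (1-p)^(k-1)×p = (1/8)^1×7/8 = 7/64

P(X=2) = 7/64 ≈ 10.94%


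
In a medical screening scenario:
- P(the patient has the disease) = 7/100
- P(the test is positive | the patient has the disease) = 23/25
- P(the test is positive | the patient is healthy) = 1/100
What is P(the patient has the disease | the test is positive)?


Using Bayes' theorem:
P(A|B) = P(B|A)·P(A) / P(B)

P(the test is positive) = 23/25 × 7/100 + 1/100 × 93/100
= 161/2500 + 93/10000 = 737/10000

P(the patient has the disease|the test is positive) = (161/2500) / (737/10000) = 644/737

P(the patient has the disease|the test is positive) = 644/737 ≈ 87.38%


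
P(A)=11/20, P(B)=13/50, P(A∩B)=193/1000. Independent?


P(A)×P(B) = 143/1000
P(A∩B) = 193/1000
Not equal → NOT independent

No, not independent


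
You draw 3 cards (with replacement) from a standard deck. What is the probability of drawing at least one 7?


P(not a 7) = 48/52 = 12/13
P(none in 3 draws) = (12/13)^3 = 1728/2197
P(≥1 7) = 1 - 1728/2197 = 469/2197

P = 469/2197 ≈ 21.35%


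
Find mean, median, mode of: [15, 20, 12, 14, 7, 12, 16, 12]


Sorted: [7, 12, 12, 12, 14, 15, 16, 20]
Mean = 108/8 = 27/2
Median = 13
Freq: {15: 1, 20: 1, 12: 3, 14: 1, 7: 1, 16: 1}
Mode: [12]

Mean=27/2, Median=13, Mode=12


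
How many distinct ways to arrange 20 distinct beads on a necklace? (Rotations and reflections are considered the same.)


Free circular arrangements: rotations and reflections both identified.
(n-1)!/2 = 19!/2 = 121645100408832000/2 = 60822550204416000

60822550204416000


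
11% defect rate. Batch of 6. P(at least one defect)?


P(all good) = (89/100)^6 = 496981290961/1000000000000
P(≥1 defect) = 503018709039/1000000000000

P = 503018709039/1000000000000 ≈ 50.30%


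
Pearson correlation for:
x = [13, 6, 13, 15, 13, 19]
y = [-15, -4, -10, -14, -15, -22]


n=6, Σx=79, Σy=-80, Σxy=-1172, Σx²=1129, Σy²=1246
r = (6×(-1172) - 79×(-80))/√((6×1129 - 79²)(6×1246 - (-80)²))
= -712/√(533×1076) = -712/√573508 ≈ -712/757.3031 ≈ -0.9402

r ≈ -0.9402
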